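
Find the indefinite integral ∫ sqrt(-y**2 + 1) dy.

Substitute y = sin(θ), so dy = cos(θ) dθ and the radical becomes sqrt(-y**2 + 1) = cos(θ) by the Pythagorean identity.
Integrate the resulting trig expression in θ, then back-substitute θ = asin(y), sin(θ) = y, cos(θ) = sqrt(-y**2 + 1) (absorbing any constant into C).

y*sqrt(-y**2 + 1)/2 + asin(y)/2 + C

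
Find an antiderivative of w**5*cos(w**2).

w**4*sin(w**2)/2 + w**2*cos(w**2) - sin(w**2) + C

Let u = w², du = 2w dw; rewrite as (1/2)∫ u^2·cos(1u) du.
Now integrate by parts 2 times.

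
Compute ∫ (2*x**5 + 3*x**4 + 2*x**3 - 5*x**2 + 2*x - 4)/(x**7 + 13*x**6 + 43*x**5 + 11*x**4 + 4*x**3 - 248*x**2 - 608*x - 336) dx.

Factor the denominator: (x - 2)*(x + 1)**2*(x + 6)*(x + 7)*(x**2 + 4).
Partial-fraction decomposition: (818*x - 373)/(13250*(x**2 + 4)) - 760/(477*(x + 7)) + 3073/(2000*(x + 6)) - 29/(1125*(x + 1)) + 2/(75*(x + 1)**2) + 1/(48*(x - 2)).
Integrate each term; A/(x−a) gives A·log|x−a|; the (Bx+D)/(x²+p²) term gives a log and an atan.

log(x - 2)/48 - 29*log(x + 1)/1125 + 3073*log(x + 6)/2000 - 760*log(x + 7)/477 + 409*log(x**2 + 4)/13250 - 373*atan(x/2)/26500 - 2/(75*x + 75) + C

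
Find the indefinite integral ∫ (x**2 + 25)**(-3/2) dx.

x/(25*sqrt(x**2 + 25)) + C

Substitute x = 5·tan(θ), so dx = 5·sec(θ)^2 dθ and the radical becomes sqrt(x**2 + 25) = 5·sec(θ) by the Pythagorean identity.
Integrate the resulting trig expression in θ, then back-substitute tan(θ) = x/5, sec(θ) = sqrt(x**2 + 25)/5 (absorbing any constant into C).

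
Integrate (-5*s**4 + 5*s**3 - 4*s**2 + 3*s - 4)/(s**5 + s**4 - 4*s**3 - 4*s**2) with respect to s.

-7*log(s)/4 - 9*log(s - 2)/8 + 7*log(s + 1) - 73*log(s + 2)/8 - 1/s + C

Factor the denominator: s**2*(s - 2)*(s + 1)*(s + 2).
Partial-fraction decomposition: -73/(8*(s + 2)) + 7/(s + 1) - 9/(8*(s - 2)) - 7/(4*s) + s**(-2).
Integrate each term; A/(s−a) gives A·log|s−a|; A/(s−a)² gives −A/(s−a).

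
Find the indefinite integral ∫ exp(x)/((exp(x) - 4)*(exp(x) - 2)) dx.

Let u = e^x, du = e^x dx.
The integral becomes ∫ du/((u-4)(u-2)); decompose into partial fractions.

log(exp(x) - 4)/2 - log(exp(x) - 2)/2 + C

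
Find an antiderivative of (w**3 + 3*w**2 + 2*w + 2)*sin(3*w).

-w**3*cos(3*w)/3 + w**2*sin(3*w)/3 - w**2*cos(3*w) + 2*w*sin(3*w)/3 - 4*w*cos(3*w)/9 + 4*sin(3*w)/27 - 4*cos(3*w)/9 + C

Use integration by parts with u = w**3 + 3*w**2 + 2*w + 2, dv = sin(3*w) dw, so v = -cos(3*w)/3.
Apply parts 3 times (tabular method): alternate signs, differentiate u down to 0, integrate dv up.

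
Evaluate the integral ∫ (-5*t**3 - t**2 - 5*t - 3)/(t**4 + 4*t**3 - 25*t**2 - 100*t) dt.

3*log(t)/100 - 113*log(t - 5)/75 + 107*log(t + 4)/12 - 311*log(t + 5)/25 + C

Factor the denominator: t*(t - 5)*(t + 4)*(t + 5).
Partial-fraction decomposition: -311/(25*(t + 5)) + 107/(12*(t + 4)) - 113/(75*(t - 5)) + 3/(100*t).
Integrate each term: A/(t−a) contributes A·log|t−a|.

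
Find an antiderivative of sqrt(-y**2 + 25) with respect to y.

Substitute y = 5·sin(θ), so dy = 5·cos(θ) dθ and the radical becomes sqrt(-y**2 + 25) = 5·cos(θ) by the Pythagorean identity.
Integrate the resulting trig expression in θ, then back-substitute θ = asin(y/5), sin(θ) = y/5, cos(θ) = sqrt(-y**2 + 25)/5 (absorbing any constant into C).

y*sqrt(-y**2 + 25)/2 + 25*asin(y/5)/2 + C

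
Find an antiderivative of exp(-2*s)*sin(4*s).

Let I denote the integral. Integrate by parts with u = sin(4*s), dv = exp(-2*s) ds, so v = -exp(-2*s)/2: I = -exp(-2*s)*sin(4*s)/2 + 2·∫ exp(-2*s)*cos(4*s) ds.
Apply parts again with u = cos(4*s), dv = exp(-2*s) ds: ∫ exp(-2*s)*cos(4*s) ds = -exp(-2*s)*cos(4*s)/2 − 2·I. Substituting back brings back I: I = -exp(-2*s)*sin(4*s)/2 - exp(-2*s)*cos(4*s) − 4·I.
Solving for I: (1 + 4)·I equals the remaining terms, so I = (1/5)·(-exp(-2*s)*sin(4*s)/2 - exp(-2*s)*cos(4*s)).

-exp(-2*s)*sin(4*s)/10 - exp(-2*s)*cos(4*s)/5 + C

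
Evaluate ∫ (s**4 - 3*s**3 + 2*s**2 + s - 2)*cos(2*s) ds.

Use integration by parts with u = s**4 - 3*s**3 + 2*s**2 + s - 2, dv = cos(2*s) ds, so v = sin(2*s)/2.
Apply parts 4 times (tabular method): alternate signs, differentiate u down to 0, integrate dv up.

s**4*sin(2*s)/2 - 3*s**3*sin(2*s)/2 + s**3*cos(2*s) - s**2*sin(2*s)/2 - 9*s**2*cos(2*s)/4 + 11*s*sin(2*s)/4 - s*cos(2*s)/2 - 3*sin(2*s)/4 + 11*cos(2*s)/8 + C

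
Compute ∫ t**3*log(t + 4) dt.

Use integration by parts with u = log(t + 4), dv = t**3 dt.
Then du = 1/(t + 4) dt and v = t**4/4.

t**4*log(t + 4)/4 - t**4/16 + t**3/3 - 2*t**2 + 16*t - 64*log(t + 4) + C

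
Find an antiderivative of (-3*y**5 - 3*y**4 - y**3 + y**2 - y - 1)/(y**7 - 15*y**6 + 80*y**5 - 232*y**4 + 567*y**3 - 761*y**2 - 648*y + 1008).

Factor the denominator: (y - 7)*(y - 4)**2*(y - 1)*(y + 1)*(y**2 + 9).
Partial-fraction decomposition: -(5267*y - 69532)/(181250*(y**2 + 9)) + 1/(2000*(y + 1)) + 1/(135*(y - 1)) + 21872/(9375*(y - 4)) + 3893/(1125*(y - 4)**2) - 28963/(12528*(y - 7)).
Integrate each term; A/(y−a) gives A·log|y−a|; the (By+D)/(y²+p²) term gives a log and an atan.

-28963*log(y - 7)/12528 + 21872*log(y - 4)/9375 + log(y - 1)/135 + log(y + 1)/2000 - 5267*log(y**2 + 9)/362500 + 34766*atan(y/3)/271875 - 3893/(1125*y - 4500) + C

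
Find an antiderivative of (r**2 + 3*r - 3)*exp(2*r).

Use integration by parts with u = r**2 + 3*r - 3, dv = exp(2*r) dr, so v = exp(2*r)/2.
Apply parts 2 times (tabular method): alternate signs, differentiate u down to 0, integrate dv up.

(r**2 + 2*r - 4)*exp(2*r)/2 + C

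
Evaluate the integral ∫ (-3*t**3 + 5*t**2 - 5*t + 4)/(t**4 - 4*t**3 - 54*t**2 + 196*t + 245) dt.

-815*log(t - 7)/224 + 271*log(t - 5)/144 + 17*log(t + 1)/288 - 1313*log(t + 7)/1008 + C

Factor the denominator: (t - 7)*(t - 5)*(t + 1)*(t + 7).
Partial-fraction decomposition: -1313/(1008*(t + 7)) + 17/(288*(t + 1)) + 271/(144*(t - 5)) - 815/(224*(t - 7)).
Integrate each term: A/(t−a) contributes A·log|t−a|.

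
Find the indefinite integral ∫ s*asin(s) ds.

s**2*asin(s)/2 + s*sqrt(-s**2 + 1)/4 - asin(s)/4 + C

Use integration by parts with u = arcsin(s), dv = s ds.
Then du = 1/sqrt(-s**2 + 1) ds.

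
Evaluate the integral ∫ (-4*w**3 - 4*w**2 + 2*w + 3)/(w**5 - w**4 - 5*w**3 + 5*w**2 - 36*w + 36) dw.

Factor the denominator: (w - 3)*(w - 1)*(w + 3)*(w**2 + 4).
Partial-fraction decomposition: (37*w - 53)/(65*(w**2 + 4)) + 23/(104*(w + 3)) + 3/(40*(w - 1)) - 45/(52*(w - 3)).
Integrate each term; A/(w−a) gives A·log|w−a|; the (Bw+D)/(w²+p²) term gives a log and an atan.

-45*log(w - 3)/52 + 3*log(w - 1)/40 + 23*log(w + 3)/104 + 37*log(w**2 + 4)/130 - 53*atan(w/2)/130 + C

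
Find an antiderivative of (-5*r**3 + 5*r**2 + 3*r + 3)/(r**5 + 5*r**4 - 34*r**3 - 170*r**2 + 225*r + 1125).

Factor the denominator: (r - 5)*(r - 3)*(r + 3)*(r + 5)**2.
Partial-fraction decomposition: -2261/(3200*(r + 5)) - 369/(80*(r + 5)**2) + 29/(32*(r + 3)) + 13/(128*(r - 3)) - 241/(800*(r - 5)).
Integrate each term; A/(r−a) gives A·log|r−a|; A/(r−a)² gives −A/(r−a).

-241*log(r - 5)/800 + 13*log(r - 3)/128 + 29*log(r + 3)/32 - 2261*log(r + 5)/3200 + 369/(80*r + 400) + C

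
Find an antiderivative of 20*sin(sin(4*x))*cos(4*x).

-5*cos(sin(4*x)) + C

Let u = sin(4*x), so du = (4*cos(4*x)) dx.
Rewriting, the integral becomes 5·∫ sin(u) du = 5·-cos(u).
Substituting back, u = sin(4*x).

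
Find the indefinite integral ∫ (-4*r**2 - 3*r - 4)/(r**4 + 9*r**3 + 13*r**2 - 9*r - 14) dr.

-11*log(r - 1)/48 + 5*log(r + 1)/12 - 14*log(r + 2)/15 + 179*log(r + 7)/240 + C

Factor the denominator: (r - 1)*(r + 1)*(r + 2)*(r + 7).
Partial-fraction decomposition: 179/(240*(r + 7)) - 14/(15*(r + 2)) + 5/(12*(r + 1)) - 11/(48*(r - 1)).
Integrate each term: A/(r−a) contributes A·log|r−a|.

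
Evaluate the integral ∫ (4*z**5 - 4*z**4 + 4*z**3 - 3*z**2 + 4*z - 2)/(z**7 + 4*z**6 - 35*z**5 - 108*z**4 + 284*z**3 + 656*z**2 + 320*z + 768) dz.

Factor the denominator: (z - 4)**2*(z + 2)*(z + 4)*(z + 6)*(z**2 + 1).
Partial-fraction decomposition: (271*z - 72)/(53465*(z**2 + 1)) - 18643/(14800*(z + 6)) + 2721/(2176*(z + 4)) - 41/(240*(z + 2)) + 485429/(2774400*(z - 4)) + 549/(1360*(z - 4)**2).
Integrate each term; A/(z−a) gives A·log|z−a|; the (Bz+D)/(z²+p²) term gives a log and an atan.

485429*log(z - 4)/2774400 - 41*log(z + 2)/240 + 2721*log(z + 4)/2176 - 18643*log(z + 6)/14800 + 271*log(z**2 + 1)/106930 - 72*atan(z)/53465 - 549/(1360*z - 5440) + C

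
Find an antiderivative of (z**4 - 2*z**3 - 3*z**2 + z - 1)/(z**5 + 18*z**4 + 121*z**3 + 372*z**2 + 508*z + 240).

-log(z + 1)/30 - 17*log(z + 2)/24 + 331*log(z + 4)/12 - 397*log(z + 5)/6 + 1613*log(z + 6)/40 + C

Factor the denominator: (z + 1)*(z + 2)*(z + 4)*(z + 5)*(z + 6).
Partial-fraction decomposition: 1613/(40*(z + 6)) - 397/(6*(z + 5)) + 331/(12*(z + 4)) - 17/(24*(z + 2)) - 1/(30*(z + 1)).
Integrate each term: A/(z−a) contributes A·log|z−a|.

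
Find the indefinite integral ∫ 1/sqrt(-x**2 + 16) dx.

asin(x/4) + C

Substitute x = 4·sin(θ), so dx = 4·cos(θ) dθ and the radical becomes sqrt(-x**2 + 16) = 4·cos(θ) by the Pythagorean identity.
Integrate the resulting trig expression in θ, then back-substitute θ = asin(x/4), sin(θ) = x/4, cos(θ) = sqrt(-x**2 + 16)/4 (absorbing any constant into C).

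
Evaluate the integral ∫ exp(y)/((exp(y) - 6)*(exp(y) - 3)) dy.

Let u = e^y, du = e^y dy.
The integral becomes ∫ du/((u-6)(u-3)); decompose into partial fractions.

log(exp(y) - 6)/3 - log(exp(y) - 3)/3 + C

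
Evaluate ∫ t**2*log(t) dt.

t**3*log(t)/3 - t**3/9 + C

Use integration by parts with u = log(t), dv = t**2 dt.
Then du = 1/t dt and v = t**3/3.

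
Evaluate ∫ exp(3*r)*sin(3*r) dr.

exp(3*r)*sin(3*r)/6 - exp(3*r)*cos(3*r)/6 + C

Let I denote the integral. Integrate by parts with u = sin(3*r), dv = exp(3*r) dr, so v = exp(3*r)/3: I = exp(3*r)*sin(3*r)/3 − ∫ exp(3*r)*cos(3*r) dr.
Apply parts again with u = cos(3*r), dv = exp(3*r) dr: ∫ exp(3*r)*cos(3*r) dr = exp(3*r)*cos(3*r)/3 + I. Substituting back brings back I: I = exp(3*r)*sin(3*r)/3 - exp(3*r)*cos(3*r)/3 − I.
Solving for I: (1 + 1)·I equals the remaining terms, so I = (1/2)·(exp(3*r)*sin(3*r)/3 - exp(3*r)*cos(3*r)/3).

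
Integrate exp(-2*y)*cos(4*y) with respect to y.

exp(-2*y)*sin(4*y)/5 - exp(-2*y)*cos(4*y)/10 + C

Let I denote the integral. Integrate by parts with u = cos(4*y), dv = exp(-2*y) dy, so v = -exp(-2*y)/2: I = -exp(-2*y)*cos(4*y)/2 − 2·∫ exp(-2*y)*sin(4*y) dy.
Apply parts again with u = sin(4*y), dv = exp(-2*y) dy: ∫ exp(-2*y)*sin(4*y) dy = -exp(-2*y)*sin(4*y)/2 + 2·I. Substituting back brings back I: I = exp(-2*y)*sin(4*y) - exp(-2*y)*cos(4*y)/2 − 4·I.
Solving for I: (1 + 4)·I equals the remaining terms, so I = (1/5)·(exp(-2*y)*sin(4*y) - exp(-2*y)*cos(4*y)/2).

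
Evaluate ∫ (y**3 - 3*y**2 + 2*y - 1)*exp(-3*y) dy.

(-9*y**3 + 18*y**2 - 6*y + 7)*exp(-3*y)/27 + C

Use integration by parts with u = y**3 - 3*y**2 + 2*y - 1, dv = exp(-3*y) dy, so v = -exp(-3*y)/3.
Apply parts 3 times (tabular method): alternate signs, differentiate u down to 0, integrate dv up.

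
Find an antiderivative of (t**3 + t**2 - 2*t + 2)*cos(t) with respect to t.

Use integration by parts with u = t**3 + t**2 - 2*t + 2, dv = cos(t) dt, so v = sin(t).
Apply parts 3 times (tabular method): alternate signs, differentiate u down to 0, integrate dv up.

t**3*sin(t) + t**2*sin(t) + 3*t**2*cos(t) - 8*t*sin(t) + 2*t*cos(t) - 8*cos(t) + C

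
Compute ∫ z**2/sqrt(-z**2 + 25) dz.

-z*sqrt(-z**2 + 25)/2 + 25*asin(z/5)/2 + C

Substitute z = 5·sin(θ), so dz = 5·cos(θ) dθ and the radical becomes sqrt(-z**2 + 25) = 5·cos(θ) by the Pythagorean identity.
Integrate the resulting trig expression in θ, then back-substitute θ = asin(z/5), sin(θ) = z/5, cos(θ) = sqrt(-z**2 + 25)/5 (absorbing any constant into C).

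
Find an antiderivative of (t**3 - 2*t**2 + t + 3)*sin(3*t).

-t**3*cos(3*t)/3 + t**2*sin(3*t)/3 + 2*t**2*cos(3*t)/3 - 4*t*sin(3*t)/9 - t*cos(3*t)/9 + sin(3*t)/27 - 31*cos(3*t)/27 + C

Use integration by parts with u = t**3 - 2*t**2 + t + 3, dv = sin(3*t) dt, so v = -cos(3*t)/3.
Apply parts 3 times (tabular method): alternate signs, differentiate u down to 0, integrate dv up.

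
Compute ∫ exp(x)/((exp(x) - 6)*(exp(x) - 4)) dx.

log(exp(x) - 6)/2 - log(exp(x) - 4)/2 + C

Let u = e^x, du = e^x dx.
The integral becomes ∫ du/((u-6)(u-4)); decompose into partial fractions.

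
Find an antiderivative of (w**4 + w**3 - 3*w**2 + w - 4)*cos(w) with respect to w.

Use integration by parts with u = w**4 + w**3 - 3*w**2 + w - 4, dv = cos(w) dw, so v = sin(w).
Apply parts 4 times (tabular method): alternate signs, differentiate u down to 0, integrate dv up.

w**4*sin(w) + w**3*sin(w) + 4*w**3*cos(w) - 15*w**2*sin(w) + 3*w**2*cos(w) - 5*w*sin(w) - 30*w*cos(w) + 26*sin(w) - 5*cos(w) + C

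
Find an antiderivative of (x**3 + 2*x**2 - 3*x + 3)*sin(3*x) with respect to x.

Use integration by parts with u = x**3 + 2*x**2 - 3*x + 3, dv = sin(3*x) dx, so v = -cos(3*x)/3.
Apply parts 3 times (tabular method): alternate signs, differentiate u down to 0, integrate dv up.

-x**3*cos(3*x)/3 + x**2*sin(3*x)/3 - 2*x**2*cos(3*x)/3 + 4*x*sin(3*x)/9 + 11*x*cos(3*x)/9 - 11*sin(3*x)/27 - 23*cos(3*x)/27 + C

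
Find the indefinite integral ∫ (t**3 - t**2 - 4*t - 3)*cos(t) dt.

Use integration by parts with u = t**3 - t**2 - 4*t - 3, dv = cos(t) dt, so v = sin(t).
Apply parts 3 times (tabular method): alternate signs, differentiate u down to 0, integrate dv up.

t**3*sin(t) - t**2*sin(t) + 3*t**2*cos(t) - 10*t*sin(t) - 2*t*cos(t) - sin(t) - 10*cos(t) + C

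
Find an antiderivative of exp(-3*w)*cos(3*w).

exp(-3*w)*sin(3*w)/6 - exp(-3*w)*cos(3*w)/6 + C

Let I denote the integral. Integrate by parts with u = cos(3*w), dv = exp(-3*w) dw, so v = -exp(-3*w)/3: I = -exp(-3*w)*cos(3*w)/3 − ∫ exp(-3*w)*sin(3*w) dw.
Apply parts again with u = sin(3*w), dv = exp(-3*w) dw: ∫ exp(-3*w)*sin(3*w) dw = -exp(-3*w)*sin(3*w)/3 + I. Substituting back brings back I: I = exp(-3*w)*sin(3*w)/3 - exp(-3*w)*cos(3*w)/3 − I.
Solving for I: (1 + 1)·I equals the remaining terms, so I = (1/2)·(exp(-3*w)*sin(3*w)/3 - exp(-3*w)*cos(3*w)/3).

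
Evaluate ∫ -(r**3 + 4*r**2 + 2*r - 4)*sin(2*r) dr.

r**3*cos(2*r)/2 - 3*r**2*sin(2*r)/4 + 2*r**2*cos(2*r) - 2*r*sin(2*r) + r*cos(2*r)/4 - sin(2*r)/8 - 3*cos(2*r) + C

Use integration by parts with u = r**3 + 4*r**2 + 2*r - 4, dv = -sin(2*r) dr, so v = cos(2*r)/2.
Apply parts 3 times (tabular method): alternate signs, differentiate u down to 0, integrate dv up.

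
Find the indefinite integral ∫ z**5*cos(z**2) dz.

Let u = z², du = 2z dz; rewrite as (1/2)∫ u^2·cos(1u) du.
Now integrate by parts 2 times.

z**4*sin(z**2)/2 + z**2*cos(z**2) - sin(z**2) + C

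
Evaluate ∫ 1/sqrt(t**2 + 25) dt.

log(t + sqrt(t**2 + 25)) + C

Substitute t = 5·tan(θ), so dt = 5·sec(θ)^2 dθ and the radical becomes sqrt(t**2 + 25) = 5·sec(θ) by the Pythagorean identity.
Integrate the resulting trig expression in θ, then back-substitute tan(θ) = t/5, sec(θ) = sqrt(t**2 + 25)/5 (absorbing any constant into C).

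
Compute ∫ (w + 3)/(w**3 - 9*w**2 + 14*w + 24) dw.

Factor the denominator: (w - 6)*(w - 4)*(w + 1).
Partial-fraction decomposition: 2/(35*(w + 1)) - 7/(10*(w - 4)) + 9/(14*(w - 6)).
Integrate each term: A/(w−a) contributes A·log|w−a|.

9*log(w - 6)/14 - 7*log(w - 4)/10 + 2*log(w + 1)/35 + C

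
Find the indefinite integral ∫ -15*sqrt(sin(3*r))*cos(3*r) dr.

Let u = sin(3*r), so du = (3*cos(3*r)) dr.
Rewriting, the integral becomes -5·∫ √u du = -5·(2/3)u^(3/2).
Substituting back, u = sin(3*r).

-10*sin(3*r)**(3/2)/3 + C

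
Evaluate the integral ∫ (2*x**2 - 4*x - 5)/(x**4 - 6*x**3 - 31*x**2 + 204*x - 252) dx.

log(x - 7)/4 - log(x - 3)/36 - log(x - 2)/8 - 7*log(x + 6)/72 + C

Factor the denominator: (x - 7)*(x - 3)*(x - 2)*(x + 6).
Partial-fraction decomposition: -7/(72*(x + 6)) - 1/(8*(x - 2)) - 1/(36*(x - 3)) + 1/(4*(x - 7)).
Integrate each term: A/(x−a) contributes A·log|x−a|.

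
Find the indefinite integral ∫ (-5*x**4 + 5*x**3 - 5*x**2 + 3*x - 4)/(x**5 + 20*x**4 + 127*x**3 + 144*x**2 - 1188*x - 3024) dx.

-31*log(x - 3)/567 + 424*log(x + 4)/21 + 35737*log(x + 6)/81 - 1399*log(x + 7)/3 + 3881/(9*x + 54) + C

Factor the denominator: (x - 3)*(x + 4)*(x + 6)**2*(x + 7).
Partial-fraction decomposition: -1399/(3*(x + 7)) + 35737/(81*(x + 6)) - 3881/(9*(x + 6)**2) + 424/(21*(x + 4)) - 31/(567*(x - 3)).
Integrate each term; A/(x−a) gives A·log|x−a|; A/(x−a)² gives −A/(x−a).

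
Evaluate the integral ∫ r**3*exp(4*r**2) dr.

Let u = r², du = 2r dr; rewrite as (1/2)∫ u^1·exp(4u) du.
Now integrate by parts 1 time.

(4*r**2 - 1)*exp(4*r**2)/32 + C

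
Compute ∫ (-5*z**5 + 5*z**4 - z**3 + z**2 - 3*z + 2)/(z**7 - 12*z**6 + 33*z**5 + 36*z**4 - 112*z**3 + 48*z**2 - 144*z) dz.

Factor the denominator: z*(z - 6)**2*(z - 2)*(z + 2)*(z**2 + 1).
Partial-fraction decomposition: (294*z + 173)/(6845*(z**2 + 1)) + 13/(128*(z + 2)) - 11/(80*(z - 2)) + 10843/(1577088*(z - 6)) - 8149/(1776*(z - 6)**2) - 1/(72*z).
Integrate each term; A/(z−a) gives A·log|z−a|; the (Bz+D)/(z²+p²) term gives a log and an atan.

-log(z)/72 + 10843*log(z - 6)/1577088 - 11*log(z - 2)/80 + 13*log(z + 2)/128 + 147*log(z**2 + 1)/6845 + 173*atan(z)/6845 + 8149/(1776*z - 10656) + C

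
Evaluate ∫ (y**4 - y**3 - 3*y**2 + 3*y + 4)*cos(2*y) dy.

y**4*sin(2*y)/2 - y**3*sin(2*y)/2 + y**3*cos(2*y) - 3*y**2*sin(2*y) - 3*y**2*cos(2*y)/4 + 9*y*sin(2*y)/4 - 3*y*cos(2*y) + 7*sin(2*y)/2 + 9*cos(2*y)/8 + C

Use integration by parts with u = y**4 - y**3 - 3*y**2 + 3*y + 4, dv = cos(2*y) dy, so v = sin(2*y)/2.
Apply parts 4 times (tabular method): alternate signs, differentiate u down to 0, integrate dv up.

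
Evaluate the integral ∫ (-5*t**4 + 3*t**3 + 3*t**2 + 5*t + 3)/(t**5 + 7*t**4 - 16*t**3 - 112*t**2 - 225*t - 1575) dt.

-2647*log(t - 5)/4080 + 3447*log(t + 5)/680 - 12919*log(t + 7)/1392 - 275*log(t**2 + 9)/3944 + 1067*atan(t/3)/1972 + C

Factor the denominator: (t - 5)*(t + 5)*(t + 7)*(t**2 + 9).
Partial-fraction decomposition: -11*(25*t - 291)/(1972*(t**2 + 9)) - 12919/(1392*(t + 7)) + 3447/(680*(t + 5)) - 2647/(4080*(t - 5)).
Integrate each term; A/(t−a) gives A·log|t−a|; the (Bt+D)/(t²+p²) term gives a log and an atan.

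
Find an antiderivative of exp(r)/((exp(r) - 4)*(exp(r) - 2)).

log(exp(r) - 4)/2 - log(exp(r) - 2)/2 + C

Let u = e^r, du = e^r dr.
The integral becomes ∫ du/((u-2)(u-4)); decompose into partial fractions.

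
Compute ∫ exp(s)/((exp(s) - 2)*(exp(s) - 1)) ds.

log(exp(s) - 2) - log(exp(s) - 1) + C

Let u = e^s, du = e^s ds.
The integral becomes ∫ du/((u-2)(u-1)); decompose into partial fractions.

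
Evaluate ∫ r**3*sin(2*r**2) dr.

-r**2*cos(2*r**2)/4 + sin(2*r**2)/8 + C

Let u = r², du = 2r dr; rewrite as (1/2)∫ u^1·sin(2u) du.
Now integrate by parts 1 time.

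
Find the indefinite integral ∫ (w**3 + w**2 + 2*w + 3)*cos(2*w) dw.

w**3*sin(2*w)/2 + w**2*sin(2*w)/2 + 3*w**2*cos(2*w)/4 + w*sin(2*w)/4 + w*cos(2*w)/2 + 5*sin(2*w)/4 + cos(2*w)/8 + C

Use integration by parts with u = w**3 + w**2 + 2*w + 3, dv = cos(2*w) dw, so v = sin(2*w)/2.
Apply parts 3 times (tabular method): alternate signs, differentiate u down to 0, integrate dv up.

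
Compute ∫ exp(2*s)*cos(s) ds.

Let I denote the integral. Integrate by parts with u = cos(s), dv = exp(2*s) ds, so v = exp(2*s)/2: I = exp(2*s)*cos(s)/2 + (1/2)·∫ exp(2*s)*sin(s) ds.
Apply parts again with u = sin(s), dv = exp(2*s) ds: ∫ exp(2*s)*sin(s) ds = exp(2*s)*sin(s)/2 − (1/2)·I. Substituting back brings back I: I = exp(2*s)*sin(s)/4 + exp(2*s)*cos(s)/2 − (1/4)·I.
Solving for I: (1 + 1/4)·I equals the remaining terms, so I = (4/5)·(exp(2*s)*sin(s)/4 + exp(2*s)*cos(s)/2).

exp(2*s)*sin(s)/5 + 2*exp(2*s)*cos(s)/5 + C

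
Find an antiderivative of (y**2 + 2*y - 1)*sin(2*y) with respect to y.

Use integration by parts with u = y**2 + 2*y - 1, dv = sin(2*y) dy, so v = -cos(2*y)/2.
Apply parts 2 times (tabular method): alternate signs, differentiate u down to 0, integrate dv up.

-y**2*cos(2*y)/2 + y*sin(2*y)/2 - y*cos(2*y) + sin(2*y)/2 + 3*cos(2*y)/4 + C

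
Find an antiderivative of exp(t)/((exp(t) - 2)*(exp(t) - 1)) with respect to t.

Let u = e^t, du = e^t dt.
The integral becomes ∫ du/((u-1)(u-2)); decompose into partial fractions.

log(exp(t) - 2) - log(exp(t) - 1) + C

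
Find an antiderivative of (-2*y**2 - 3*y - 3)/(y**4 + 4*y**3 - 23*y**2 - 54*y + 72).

Factor the denominator: (y - 4)*(y - 1)*(y + 3)*(y + 6).
Partial-fraction decomposition: 19/(70*(y + 6)) - 1/(7*(y + 3)) + 2/(21*(y - 1)) - 47/(210*(y - 4)).
Integrate each term: A/(y−a) contributes A·log|y−a|.

-47*log(y - 4)/210 + 2*log(y - 1)/21 - log(y + 3)/7 + 19*log(y + 6)/70 + C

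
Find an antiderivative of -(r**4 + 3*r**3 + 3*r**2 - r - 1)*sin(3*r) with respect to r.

Use integration by parts with u = r**4 + 3*r**3 + 3*r**2 - r - 1, dv = -sin(3*r) dr, so v = cos(3*r)/3.
Apply parts 4 times (tabular method): alternate signs, differentiate u down to 0, integrate dv up.

r**4*cos(3*r)/3 - 4*r**3*sin(3*r)/9 + r**3*cos(3*r) - r**2*sin(3*r) + 5*r**2*cos(3*r)/9 - 10*r*sin(3*r)/27 - r*cos(3*r) + sin(3*r)/3 - 37*cos(3*r)/81 + C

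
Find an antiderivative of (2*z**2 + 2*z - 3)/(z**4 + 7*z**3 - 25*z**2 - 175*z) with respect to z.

3*log(z)/175 + 19*log(z - 5)/200 + 37*log(z + 5)/100 - 27*log(z + 7)/56 + C

Factor the denominator: z*(z - 5)*(z + 5)*(z + 7).
Partial-fraction decomposition: -27/(56*(z + 7)) + 37/(100*(z + 5)) + 19/(200*(z - 5)) + 3/(175*z).
Integrate each term: A/(z−a) contributes A·log|z−a|.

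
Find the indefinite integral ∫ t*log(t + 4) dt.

t**2*log(t + 4)/2 - t**2/4 + 2*t - 8*log(t + 4) + C

Use integration by parts with u = log(t + 4), dv = t dt.
Then du = 1/(t + 4) dt and v = t**2/2.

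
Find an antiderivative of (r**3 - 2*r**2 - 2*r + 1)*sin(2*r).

-r**3*cos(2*r)/2 + 3*r**2*sin(2*r)/4 + r**2*cos(2*r) - r*sin(2*r) + 7*r*cos(2*r)/4 - 7*sin(2*r)/8 - cos(2*r) + C

Use integration by parts with u = r**3 - 2*r**2 - 2*r + 1, dv = sin(2*r) dr, so v = -cos(2*r)/2.
Apply parts 3 times (tabular method): alternate signs, differentiate u down to 0, integrate dv up.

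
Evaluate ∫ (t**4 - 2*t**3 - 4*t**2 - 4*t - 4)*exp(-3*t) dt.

Use integration by parts with u = t**4 - 2*t**3 - 4*t**2 - 4*t - 4, dv = exp(-3*t) dt, so v = -exp(-3*t)/3.
Apply parts 4 times (tabular method): alternate signs, differentiate u down to 0, integrate dv up.

(-27*t**4 + 18*t**3 + 126*t**2 + 192*t + 172)*exp(-3*t)/81 + C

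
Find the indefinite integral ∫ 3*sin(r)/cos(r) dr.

Let u = cos(r), so du = (-sin(r)) dr.
Rewriting, the integral becomes -3·∫ 1/u du = -3·log(u).
Substituting back, u = cos(r).

-3*log(cos(r)) + C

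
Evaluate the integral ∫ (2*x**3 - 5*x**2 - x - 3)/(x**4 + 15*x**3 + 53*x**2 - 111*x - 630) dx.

Factor the denominator: (x - 3)*(x + 5)*(x + 6)*(x + 7).
Partial-fraction decomposition: 927/(20*(x + 7)) - 203/(3*(x + 6)) + 373/(16*(x + 5)) + 1/(240*(x - 3)).
Integrate each term: A/(x−a) contributes A·log|x−a|.

log(x - 3)/240 + 373*log(x + 5)/16 - 203*log(x + 6)/3 + 927*log(x + 7)/20 + C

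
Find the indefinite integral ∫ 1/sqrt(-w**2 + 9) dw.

asin(w/3) + C

Substitute w = 3·sin(θ), so dw = 3·cos(θ) dθ and the radical becomes sqrt(-w**2 + 9) = 3·cos(θ) by the Pythagorean identity.
Integrate the resulting trig expression in θ, then back-substitute θ = asin(w/3), sin(θ) = w/3, cos(θ) = sqrt(-w**2 + 9)/3 (absorbing any constant into C).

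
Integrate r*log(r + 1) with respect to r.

r**2*log(r + 1)/2 - r**2/4 + r/2 - log(r + 1)/2 + C

Use integration by parts with u = log(r + 1), dv = r dr.
Then du = 1/(r + 1) dr and v = r**2/2.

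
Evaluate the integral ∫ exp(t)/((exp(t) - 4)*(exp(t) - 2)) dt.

log(exp(t) - 4)/2 - log(exp(t) - 2)/2 + C

Let u = e^t, du = e^t dt.
The integral becomes ∫ du/((u-4)(u-2)); decompose into partial fractions.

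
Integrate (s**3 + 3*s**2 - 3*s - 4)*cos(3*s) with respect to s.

Use integration by parts with u = s**3 + 3*s**2 - 3*s - 4, dv = cos(3*s) ds, so v = sin(3*s)/3.
Apply parts 3 times (tabular method): alternate signs, differentiate u down to 0, integrate dv up.

s**3*sin(3*s)/3 + s**2*sin(3*s) + s**2*cos(3*s)/3 - 11*s*sin(3*s)/9 + 2*s*cos(3*s)/3 - 14*sin(3*s)/9 - 11*cos(3*s)/27 + C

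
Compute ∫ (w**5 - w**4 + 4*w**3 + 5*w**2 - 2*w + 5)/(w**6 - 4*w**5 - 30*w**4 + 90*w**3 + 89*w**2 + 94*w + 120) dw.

7517*log(w - 6)/5698 - 367*log(w - 4)/510 + 3*log(w + 1)/140 + 685*log(w + 5)/1716 - 331*log(w**2 + 1)/32708 - 321*atan(w)/16354 + C

Factor the denominator: (w - 6)*(w - 4)*(w + 1)*(w + 5)*(w**2 + 1).
Partial-fraction decomposition: -(331*w + 321)/(16354*(w**2 + 1)) + 685/(1716*(w + 5)) + 3/(140*(w + 1)) - 367/(510*(w - 4)) + 7517/(5698*(w - 6)).
Integrate each term; A/(w−a) gives A·log|w−a|; the (Bw+D)/(w²+p²) term gives a log and an atan.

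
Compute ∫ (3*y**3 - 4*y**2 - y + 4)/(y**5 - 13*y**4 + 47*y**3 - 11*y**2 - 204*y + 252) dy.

Factor the denominator: (y - 7)*(y - 3)**2*(y - 2)*(y + 2).
Partial-fraction decomposition: -17/(450*(y + 2)) - 1/(2*(y - 2)) - 123/(200*(y - 3)) - 23/(10*(y - 3)**2) + 83/(72*(y - 7)).
Integrate each term; A/(y−a) gives A·log|y−a|; A/(y−a)² gives −A/(y−a).

83*log(y - 7)/72 - 123*log(y - 3)/200 - log(y - 2)/2 - 17*log(y + 2)/450 + 23/(10*y - 30) + C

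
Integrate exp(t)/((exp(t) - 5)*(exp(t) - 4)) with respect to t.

Let u = e^t, du = e^t dt.
The integral becomes ∫ du/((u-4)(u-5)); decompose into partial fractions.

log(exp(t) - 5) - log(exp(t) - 4) + C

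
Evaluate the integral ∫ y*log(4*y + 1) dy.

Use integration by parts with u = log(4*y + 1), dv = y dy.
Then du = 4/(4*y + 1) dy and v = y**2/2.

y**2*log(4*y + 1)/2 - y**2/4 + y/8 - log(4*y + 1)/32 + C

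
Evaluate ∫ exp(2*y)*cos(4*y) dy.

Let I denote the integral. Integrate by parts with u = cos(4*y), dv = exp(2*y) dy, so v = exp(2*y)/2: I = exp(2*y)*cos(4*y)/2 + 2·∫ exp(2*y)*sin(4*y) dy.
Apply parts again with u = sin(4*y), dv = exp(2*y) dy: ∫ exp(2*y)*sin(4*y) dy = exp(2*y)*sin(4*y)/2 − 2·I. Substituting back brings back I: I = exp(2*y)*sin(4*y) + exp(2*y)*cos(4*y)/2 − 4·I.
Solving for I: (1 + 4)·I equals the remaining terms, so I = (1/5)·(exp(2*y)*sin(4*y) + exp(2*y)*cos(4*y)/2).

exp(2*y)*sin(4*y)/5 + exp(2*y)*cos(4*y)/10 + C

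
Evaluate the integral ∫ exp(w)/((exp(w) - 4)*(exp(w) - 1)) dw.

Let u = e^w, du = e^w dw.
The integral becomes ∫ du/((u-1)(u-4)); decompose into partial fractions.

log(exp(w) - 4)/3 - log(exp(w) - 1)/3 + C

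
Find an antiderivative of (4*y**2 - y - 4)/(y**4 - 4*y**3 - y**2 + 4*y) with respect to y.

-log(y) + 14*log(y - 4)/15 + log(y - 1)/6 - log(y + 1)/10 + C

Factor the denominator: y*(y - 4)*(y - 1)*(y + 1).
Partial-fraction decomposition: -1/(10*(y + 1)) + 1/(6*(y - 1)) + 14/(15*(y - 4)) - 1/y.
Integrate each term: A/(y−a) contributes A·log|y−a|.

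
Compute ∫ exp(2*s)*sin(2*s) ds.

exp(2*s)*sin(2*s)/4 - exp(2*s)*cos(2*s)/4 + C

Let I denote the integral. Integrate by parts with u = sin(2*s), dv = exp(2*s) ds, so v = exp(2*s)/2: I = exp(2*s)*sin(2*s)/2 − ∫ exp(2*s)*cos(2*s) ds.
Apply parts again with u = cos(2*s), dv = exp(2*s) ds: ∫ exp(2*s)*cos(2*s) ds = exp(2*s)*cos(2*s)/2 + I. Substituting back brings back I: I = exp(2*s)*sin(2*s)/2 - exp(2*s)*cos(2*s)/2 − I.
Solving for I: (1 + 1)·I equals the remaining terms, so I = (1/2)·(exp(2*s)*sin(2*s)/2 - exp(2*s)*cos(2*s)/2).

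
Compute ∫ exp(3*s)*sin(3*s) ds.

exp(3*s)*sin(3*s)/6 - exp(3*s)*cos(3*s)/6 + C

Let I denote the integral. Integrate by parts with u = sin(3*s), dv = exp(3*s) ds, so v = exp(3*s)/3: I = exp(3*s)*sin(3*s)/3 − ∫ exp(3*s)*cos(3*s) ds.
Apply parts again with u = cos(3*s), dv = exp(3*s) ds: ∫ exp(3*s)*cos(3*s) ds = exp(3*s)*cos(3*s)/3 + I. Substituting back brings back I: I = exp(3*s)*sin(3*s)/3 - exp(3*s)*cos(3*s)/3 − I.
Solving for I: (1 + 1)·I equals the remaining terms, so I = (1/2)·(exp(3*s)*sin(3*s)/3 - exp(3*s)*cos(3*s)/3).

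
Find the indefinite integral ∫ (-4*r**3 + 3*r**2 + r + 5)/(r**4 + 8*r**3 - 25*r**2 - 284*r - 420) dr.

-745*log(r - 6)/1144 - 47*log(r + 2)/120 + 575*log(r + 5)/66 - 1517*log(r + 7)/130 + C

Factor the denominator: (r - 6)*(r + 2)*(r + 5)*(r + 7).
Partial-fraction decomposition: -1517/(130*(r + 7)) + 575/(66*(r + 5)) - 47/(120*(r + 2)) - 745/(1144*(r - 6)).
Integrate each term: A/(r−a) contributes A·log|r−a|.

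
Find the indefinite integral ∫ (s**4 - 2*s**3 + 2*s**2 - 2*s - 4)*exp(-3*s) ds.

(-27*s**4 + 18*s**3 - 36*s**2 + 30*s + 118)*exp(-3*s)/81 + C

Use integration by parts with u = s**4 - 2*s**3 + 2*s**2 - 2*s - 4, dv = exp(-3*s) ds, so v = -exp(-3*s)/3.
Apply parts 4 times (tabular method): alternate signs, differentiate u down to 0, integrate dv up.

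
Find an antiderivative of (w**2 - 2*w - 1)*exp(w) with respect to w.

Use integration by parts with u = w**2 - 2*w - 1, dv = exp(w) dw, so v = exp(w).
Apply parts 2 times (tabular method): alternate signs, differentiate u down to 0, integrate dv up.

(w**2 - 4*w + 3)*exp(w) + C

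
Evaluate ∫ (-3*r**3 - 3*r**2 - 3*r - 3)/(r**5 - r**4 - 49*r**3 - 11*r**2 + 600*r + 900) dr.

Factor the denominator: (r - 6)*(r - 5)*(r + 2)*(r + 3)*(r + 5).
Partial-fraction decomposition: 26/(55*(r + 5)) - 5/(12*(r + 3)) + 5/(56*(r + 2)) + 117/(140*(r - 5)) - 259/(264*(r - 6)).
Integrate each term: A/(r−a) contributes A·log|r−a|.

-259*log(r - 6)/264 + 117*log(r - 5)/140 + 5*log(r + 2)/56 - 5*log(r + 3)/12 + 26*log(r + 5)/55 + C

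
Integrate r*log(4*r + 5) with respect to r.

r**2*log(4*r + 5)/2 - r**2/4 + 5*r/8 - 25*log(4*r + 5)/32 + C

Use integration by parts with u = log(4*r + 5), dv = r dr.
Then du = 4/(4*r + 5) dr and v = r**2/2.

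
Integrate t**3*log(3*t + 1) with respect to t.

t**4*log(3*t + 1)/4 - t**4/16 + t**3/36 - t**2/72 + t/108 - log(3*t + 1)/324 + C

Use integration by parts with u = log(3*t + 1), dv = t**3 dt.
Then du = 3/(3*t + 1) dt and v = t**4/4.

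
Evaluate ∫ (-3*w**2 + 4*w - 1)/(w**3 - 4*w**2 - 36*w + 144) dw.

Factor the denominator: (w - 6)*(w - 4)*(w + 6).
Partial-fraction decomposition: -133/(120*(w + 6)) + 33/(20*(w - 4)) - 85/(24*(w - 6)).
Integrate each term: A/(w−a) contributes A·log|w−a|.

-85*log(w - 6)/24 + 33*log(w - 4)/20 - 133*log(w + 6)/120 + C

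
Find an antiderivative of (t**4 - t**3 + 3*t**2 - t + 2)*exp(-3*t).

(-27*t**4 - 9*t**3 - 90*t**2 - 33*t - 65)*exp(-3*t)/81 + C

Use integration by parts with u = t**4 - t**3 + 3*t**2 - t + 2, dv = exp(-3*t) dt, so v = -exp(-3*t)/3.
Apply parts 4 times (tabular method): alternate signs, differentiate u down to 0, integrate dv up.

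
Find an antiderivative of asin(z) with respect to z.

z*asin(z) + sqrt(-z**2 + 1) + C

Use integration by parts with u = arcsin(z), dv = dz.
Then du = 1/sqrt(-z**2 + 1) dz.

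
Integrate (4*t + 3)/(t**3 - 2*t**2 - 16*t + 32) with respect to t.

Factor the denominator: (t - 4)*(t - 2)*(t + 4).
Partial-fraction decomposition: -13/(48*(t + 4)) - 11/(12*(t - 2)) + 19/(16*(t - 4)).
Integrate each term: A/(t−a) contributes A·log|t−a|.

19*log(t - 4)/16 - 11*log(t - 2)/12 - 13*log(t + 4)/48 + C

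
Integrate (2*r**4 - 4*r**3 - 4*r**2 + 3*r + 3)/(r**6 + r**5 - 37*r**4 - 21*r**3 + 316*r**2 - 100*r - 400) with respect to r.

167*log(r - 5)/1215 - 31*log(r - 2)/2268 - log(r + 1)/324 + 695*log(r + 4)/972 - 117*log(r + 5)/140 - 1/(54*r - 108) + C

Factor the denominator: (r - 5)*(r - 2)**2*(r + 1)*(r + 4)*(r + 5).
Partial-fraction decomposition: -117/(140*(r + 5)) + 695/(972*(r + 4)) - 1/(324*(r + 1)) - 31/(2268*(r - 2)) + 1/(54*(r - 2)**2) + 167/(1215*(r - 5)).
Integrate each term; A/(r−a) gives A·log|r−a|; A/(r−a)² gives −A/(r−a).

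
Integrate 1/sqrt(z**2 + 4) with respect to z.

log(z + sqrt(z**2 + 4)) + C

Substitute z = 2·tan(θ), so dz = 2·sec(θ)^2 dθ and the radical becomes sqrt(z**2 + 4) = 2·sec(θ) by the Pythagorean identity.
Integrate the resulting trig expression in θ, then back-substitute tan(θ) = z/2, sec(θ) = sqrt(z**2 + 4)/2 (absorbing any constant into C).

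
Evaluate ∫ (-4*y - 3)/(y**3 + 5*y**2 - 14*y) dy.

Factor the denominator: y*(y - 2)*(y + 7).
Partial-fraction decomposition: 25/(63*(y + 7)) - 11/(18*(y - 2)) + 3/(14*y).
Integrate each term: A/(y−a) contributes A·log|y−a|.

3*log(y)/14 - 11*log(y - 2)/18 + 25*log(y + 7)/63 + C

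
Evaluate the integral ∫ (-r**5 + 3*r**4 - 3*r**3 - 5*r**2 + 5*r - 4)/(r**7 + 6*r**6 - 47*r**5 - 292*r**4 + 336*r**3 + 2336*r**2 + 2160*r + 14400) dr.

Factor the denominator: (r - 6)*(r - 4)*(r + 5)**2*(r + 6)*(r**2 + 4).
Partial-fraction decomposition: -(273*r - 2003)/(168200*(r**2 + 4)) + 6049/(2400*(r + 6)) - 20558966/(8242641*(r + 5)) + 5221/(2871*(r + 5)**2) + 32/(2025*(r - 4)) - 469/(11616*(r - 6)).
Integrate each term; A/(r−a) gives A·log|r−a|; the (Br+D)/(r²+p²) term gives a log and an atan.

-469*log(r - 6)/11616 + 32*log(r - 4)/2025 - 20558966*log(r + 5)/8242641 + 6049*log(r + 6)/2400 - 273*log(r**2 + 4)/336400 + 2003*atan(r/2)/336400 - 5221/(2871*r + 14355) + C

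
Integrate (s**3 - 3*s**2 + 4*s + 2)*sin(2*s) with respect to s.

Use integration by parts with u = s**3 - 3*s**2 + 4*s + 2, dv = sin(2*s) ds, so v = -cos(2*s)/2.
Apply parts 3 times (tabular method): alternate signs, differentiate u down to 0, integrate dv up.

-s**3*cos(2*s)/2 + 3*s**2*sin(2*s)/4 + 3*s**2*cos(2*s)/2 - 3*s*sin(2*s)/2 - 5*s*cos(2*s)/4 + 5*sin(2*s)/8 - 7*cos(2*s)/4 + C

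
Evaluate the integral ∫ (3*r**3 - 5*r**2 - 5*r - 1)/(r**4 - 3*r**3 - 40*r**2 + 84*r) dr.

-log(r)/84 + 748*log(r - 7)/455 + 7*log(r - 2)/80 + 799*log(r + 6)/624 + C

Factor the denominator: r*(r - 7)*(r - 2)*(r + 6).
Partial-fraction decomposition: 799/(624*(r + 6)) + 7/(80*(r - 2)) + 748/(455*(r - 7)) - 1/(84*r).
Integrate each term: A/(r−a) contributes A·log|r−a|.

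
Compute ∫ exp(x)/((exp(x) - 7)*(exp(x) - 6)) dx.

log(exp(x) - 7) - log(exp(x) - 6) + C

Let u = e^x, du = e^x dx.
The integral becomes ∫ du/((u-6)(u-7)); decompose into partial fractions.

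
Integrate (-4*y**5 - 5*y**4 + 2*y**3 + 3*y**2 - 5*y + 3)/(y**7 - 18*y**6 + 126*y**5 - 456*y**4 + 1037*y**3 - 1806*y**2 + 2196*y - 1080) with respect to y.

-4119*log(y - 6)/200 + 7661*log(y - 5)/232 - 8343*log(y - 3)/676 - 3*log(y - 1)/200 - 68453*log(y**2 + 4)/1960400 - 55379*atan(y/2)/980200 + 109/(13*y - 39) + C

Factor the denominator: (y - 6)*(y - 5)*(y - 3)**2*(y - 1)*(y**2 + 4).
Partial-fraction decomposition: -(68453*y + 110758)/(980200*(y**2 + 4)) - 3/(200*(y - 1)) - 8343/(676*(y - 3)) - 109/(13*(y - 3)**2) + 7661/(232*(y - 5)) - 4119/(200*(y - 6)).
Integrate each term; A/(y−a) gives A·log|y−a|; the (By+D)/(y²+p²) term gives a log and an atan.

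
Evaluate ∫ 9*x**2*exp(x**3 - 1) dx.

Let u = x**3 - 1, so du = (3*x**2) dx.
Rewriting, the integral becomes 3·∫ e^u du = 3·e^u.
Substituting back, u = x**3 - 1.

3*exp(x**3 - 1) + C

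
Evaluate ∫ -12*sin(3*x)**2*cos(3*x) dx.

-4*sin(3*x)**3/3 + C

Let u = sin(3*x), so du = (3*cos(3*x)) dx.
Rewriting, the integral becomes -4·∫ u^2 du = -4·u^3/3.
Substituting back, u = sin(3*x).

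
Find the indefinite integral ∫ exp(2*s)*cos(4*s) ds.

Let I denote the integral. Integrate by parts with u = cos(4*s), dv = exp(2*s) ds, so v = exp(2*s)/2: I = exp(2*s)*cos(4*s)/2 + 2·∫ exp(2*s)*sin(4*s) ds.
Apply parts again with u = sin(4*s), dv = exp(2*s) ds: ∫ exp(2*s)*sin(4*s) ds = exp(2*s)*sin(4*s)/2 − 2·I. Substituting back brings back I: I = exp(2*s)*sin(4*s) + exp(2*s)*cos(4*s)/2 − 4·I.
Solving for I: (1 + 4)·I equals the remaining terms, so I = (1/5)·(exp(2*s)*sin(4*s) + exp(2*s)*cos(4*s)/2).

exp(2*s)*sin(4*s)/5 + exp(2*s)*cos(4*s)/10 + C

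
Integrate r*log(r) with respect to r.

r**2*log(r)/2 - r**2/4 + C

Use integration by parts with u = log(r), dv = r dr.
Then du = 1/r dr and v = r**2/2.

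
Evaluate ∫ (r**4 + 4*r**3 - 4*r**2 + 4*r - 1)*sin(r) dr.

Use integration by parts with u = r**4 + 4*r**3 - 4*r**2 + 4*r - 1, dv = sin(r) dr, so v = -cos(r).
Apply parts 4 times (tabular method): alternate signs, differentiate u down to 0, integrate dv up.

-r**4*cos(r) + 4*r**3*sin(r) - 4*r**3*cos(r) + 12*r**2*sin(r) + 16*r**2*cos(r) - 32*r*sin(r) + 20*r*cos(r) - 20*sin(r) - 31*cos(r) + C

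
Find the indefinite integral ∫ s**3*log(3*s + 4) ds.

s**4*log(3*s + 4)/4 - s**4/16 + s**3/9 - 2*s**2/9 + 16*s/27 - 64*log(3*s + 4)/81 + C

Use integration by parts with u = log(3*s + 4), dv = s**3 ds.
Then du = 3/(3*s + 4) ds and v = s**4/4.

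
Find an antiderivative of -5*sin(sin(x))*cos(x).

Let u = sin(x), so du = (cos(x)) dx.
Rewriting, the integral becomes -5·∫ sin(u) du = -5·-cos(u).
Substituting back, u = sin(x).

5*cos(sin(x)) + C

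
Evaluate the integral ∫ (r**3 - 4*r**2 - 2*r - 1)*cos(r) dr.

Use integration by parts with u = r**3 - 4*r**2 - 2*r - 1, dv = cos(r) dr, so v = sin(r).
Apply parts 3 times (tabular method): alternate signs, differentiate u down to 0, integrate dv up.

r**3*sin(r) - 4*r**2*sin(r) + 3*r**2*cos(r) - 8*r*sin(r) - 8*r*cos(r) + 7*sin(r) - 8*cos(r) + C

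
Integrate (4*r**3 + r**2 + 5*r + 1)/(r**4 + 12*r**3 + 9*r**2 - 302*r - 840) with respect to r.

551*log(r - 5)/1188 + 259*log(r + 4)/54 - 857*log(r + 6)/22 + 1357*log(r + 7)/36 + C

Factor the denominator: (r - 5)*(r + 4)*(r + 6)*(r + 7).
Partial-fraction decomposition: 1357/(36*(r + 7)) - 857/(22*(r + 6)) + 259/(54*(r + 4)) + 551/(1188*(r - 5)).
Integrate each term: A/(r−a) contributes A·log|r−a|.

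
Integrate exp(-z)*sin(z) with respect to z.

-exp(-z)*sin(z)/2 - exp(-z)*cos(z)/2 + C

Let I denote the integral. Integrate by parts with u = sin(z), dv = exp(-z) dz, so v = -exp(-z): I = -exp(-z)*sin(z) + ∫ exp(-z)*cos(z) dz.
Apply parts again with u = cos(z), dv = exp(-z) dz: ∫ exp(-z)*cos(z) dz = -exp(-z)*cos(z) − I. Substituting back brings back I: I = -exp(-z)*sin(z) - exp(-z)*cos(z) − I.
Solving for I: (1 + 1)·I equals the remaining terms, so I = (1/2)·(-exp(-z)*sin(z) - exp(-z)*cos(z)).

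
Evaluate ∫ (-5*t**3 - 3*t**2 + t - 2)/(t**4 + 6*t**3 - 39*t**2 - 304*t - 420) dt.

-619*log(t - 7)/468 - 2*log(t + 2)/9 + 181*log(t + 5)/12 - 241*log(t + 6)/13 + C

Factor the denominator: (t - 7)*(t + 2)*(t + 5)*(t + 6).
Partial-fraction decomposition: -241/(13*(t + 6)) + 181/(12*(t + 5)) - 2/(9*(t + 2)) - 619/(468*(t - 7)).
Integrate each term: A/(t−a) contributes A·log|t−a|.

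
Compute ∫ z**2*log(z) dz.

z**3*log(z)/3 - z**3/9 + C

Use integration by parts with u = log(z), dv = z**2 dz.
Then du = 1/z dz and v = z**3/3.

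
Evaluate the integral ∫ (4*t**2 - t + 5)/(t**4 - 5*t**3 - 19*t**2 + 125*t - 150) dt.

Factor the denominator: (t - 5)*(t - 3)*(t - 2)*(t + 5).
Partial-fraction decomposition: -11/(56*(t + 5)) + 19/(21*(t - 2)) - 19/(8*(t - 3)) + 5/(3*(t - 5)).
Integrate each term: A/(t−a) contributes A·log|t−a|.

5*log(t - 5)/3 - 19*log(t - 3)/8 + 19*log(t - 2)/21 - 11*log(t + 5)/56 + C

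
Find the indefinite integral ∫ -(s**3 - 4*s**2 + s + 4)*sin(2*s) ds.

Use integration by parts with u = s**3 - 4*s**2 + s + 4, dv = -sin(2*s) ds, so v = cos(2*s)/2.
Apply parts 3 times (tabular method): alternate signs, differentiate u down to 0, integrate dv up.

s**3*cos(2*s)/2 - 3*s**2*sin(2*s)/4 - 2*s**2*cos(2*s) + 2*s*sin(2*s) - s*cos(2*s)/4 + sin(2*s)/8 + 3*cos(2*s) + C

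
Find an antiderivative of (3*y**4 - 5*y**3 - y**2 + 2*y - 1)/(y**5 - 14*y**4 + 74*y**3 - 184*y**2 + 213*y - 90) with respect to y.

Factor the denominator: (y - 5)*(y - 3)**2*(y - 2)*(y - 1).
Partial-fraction decomposition: -1/(8*(y - 1)) - 7/(3*(y - 2)) - 81/(4*(y - 3)) - 26/(y - 3)**2 + 617/(24*(y - 5)).
Integrate each term; A/(y−a) gives A·log|y−a|; A/(y−a)² gives −A/(y−a).

617*log(y - 5)/24 - 81*log(y - 3)/4 - 7*log(y - 2)/3 - log(y - 1)/8 + 26/(y - 3) + C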